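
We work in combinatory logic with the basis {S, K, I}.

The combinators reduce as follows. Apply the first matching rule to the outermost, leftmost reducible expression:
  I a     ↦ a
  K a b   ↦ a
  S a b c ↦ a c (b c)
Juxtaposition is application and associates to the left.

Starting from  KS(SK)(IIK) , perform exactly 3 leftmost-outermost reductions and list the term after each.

Answer: after 3 steps: SK

Reduction:
  start: KS(SK)(IIK)
  [1] S(IIK)
  [2] S(IK)
  [3] SK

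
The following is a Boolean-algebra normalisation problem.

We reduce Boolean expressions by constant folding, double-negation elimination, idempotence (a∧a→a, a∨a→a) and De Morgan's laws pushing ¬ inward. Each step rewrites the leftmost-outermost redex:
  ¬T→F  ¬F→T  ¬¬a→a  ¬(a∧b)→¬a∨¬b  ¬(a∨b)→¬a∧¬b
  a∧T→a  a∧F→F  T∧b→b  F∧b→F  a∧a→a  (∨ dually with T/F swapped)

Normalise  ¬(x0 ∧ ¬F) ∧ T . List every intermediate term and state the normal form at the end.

  start: ¬(x0 ∧ ¬F) ∧ T
  →1  ¬(x0 ∧ ¬F)
  →2  ¬x0 ∨ ¬¬F
  →3  ¬x0 ∨ F
  →4  ¬x0

Answer: normal form = ¬x0  (in 4 steps)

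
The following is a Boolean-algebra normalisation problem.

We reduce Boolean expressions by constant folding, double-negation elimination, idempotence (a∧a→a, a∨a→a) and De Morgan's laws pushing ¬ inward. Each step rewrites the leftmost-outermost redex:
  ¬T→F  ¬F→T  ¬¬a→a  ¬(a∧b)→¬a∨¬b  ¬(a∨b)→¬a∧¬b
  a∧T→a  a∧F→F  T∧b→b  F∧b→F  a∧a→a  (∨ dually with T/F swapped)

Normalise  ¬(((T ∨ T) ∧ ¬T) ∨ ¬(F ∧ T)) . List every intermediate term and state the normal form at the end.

Answer: normal form = F  (in 10 steps)

Working:
  start: ¬(((T ∨ T) ∧ ¬T) ∨ ¬(F ∧ T))
  →1  ¬((T ∨ T) ∧ ¬T) ∧ ¬¬(F ∧ T)
  →2  (¬(T ∨ T) ∨ ¬¬T) ∧ ¬¬(F ∧ T)
  →3  ((¬T ∧ ¬T) ∨ ¬¬T) ∧ ¬¬(F ∧ T)
  →4  (¬T ∨ ¬¬T) ∧ ¬¬(F ∧ T)
  →5  (F ∨ ¬¬T) ∧ ¬¬(F ∧ T)
  →6  ¬¬T ∧ ¬¬(F ∧ T)
  →7  T ∧ ¬¬(F ∧ T)
  →8  ¬¬(F ∧ T)
  →9  F ∧ T
  →10  F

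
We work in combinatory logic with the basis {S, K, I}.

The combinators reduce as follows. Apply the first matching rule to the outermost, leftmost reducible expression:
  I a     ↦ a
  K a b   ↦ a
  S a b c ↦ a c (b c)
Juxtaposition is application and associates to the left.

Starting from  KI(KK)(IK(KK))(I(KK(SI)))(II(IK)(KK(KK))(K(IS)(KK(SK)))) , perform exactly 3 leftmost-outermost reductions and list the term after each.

  start: KI(KK)(IK(KK))(I(KK(SI)))(II(IK)(KK(KK))(K(IS)(KK(SK))))
  →1  I(IK(KK))(I(KK(SI)))(II(IK)(KK(KK))(K(IS)(KK(SK))))
  →2  IK(KK)(I(KK(SI)))(II(IK)(KK(KK))(K(IS)(KK(SK))))
  →3  K(KK)(I(KK(SI)))(II(IK)(KK(KK))(K(IS)(KK(SK))))

Answer: after 3 steps: K(KK)(I(KK(SI)))(II(IK)(KK(KK))(K(IS)(KK(SK))))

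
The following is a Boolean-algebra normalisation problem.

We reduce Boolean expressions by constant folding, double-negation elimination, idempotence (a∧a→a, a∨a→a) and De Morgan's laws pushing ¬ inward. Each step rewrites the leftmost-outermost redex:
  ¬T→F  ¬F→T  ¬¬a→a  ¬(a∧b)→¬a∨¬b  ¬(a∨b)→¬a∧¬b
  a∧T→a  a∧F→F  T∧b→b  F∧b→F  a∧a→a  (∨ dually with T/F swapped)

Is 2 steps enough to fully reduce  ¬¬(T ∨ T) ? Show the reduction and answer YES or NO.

Answer: YES — reaches normal form T in 2 ≤ 2 steps

Derivation:
  start: ¬¬(T ∨ T)
  →1  T ∨ T
  →2  T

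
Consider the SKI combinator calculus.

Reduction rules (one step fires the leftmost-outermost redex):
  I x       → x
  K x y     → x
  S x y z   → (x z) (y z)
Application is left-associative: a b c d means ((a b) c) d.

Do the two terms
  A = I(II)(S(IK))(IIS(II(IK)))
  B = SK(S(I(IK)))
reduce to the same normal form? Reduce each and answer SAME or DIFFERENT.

Answer: SAME — A ⇓ SK(SK), B ⇓ SK(SK)

Derivation:
Term A:
  start: I(II)(S(IK))(IIS(II(IK)))
  →1  II(S(IK))(IIS(II(IK)))
  →2  I(S(IK))(IIS(II(IK)))
  →3  S(IK)(IIS(II(IK)))
  →4  SK(IIS(II(IK)))
  →5  SK(IS(II(IK)))
  →6  SK(S(II(IK)))
  →7  SK(S(I(IK)))
  →8  SK(S(IK))
  →9  SK(SK)

Term B:
  start: SK(S(I(IK)))
  →1  SK(S(IK))
  →2  SK(SK)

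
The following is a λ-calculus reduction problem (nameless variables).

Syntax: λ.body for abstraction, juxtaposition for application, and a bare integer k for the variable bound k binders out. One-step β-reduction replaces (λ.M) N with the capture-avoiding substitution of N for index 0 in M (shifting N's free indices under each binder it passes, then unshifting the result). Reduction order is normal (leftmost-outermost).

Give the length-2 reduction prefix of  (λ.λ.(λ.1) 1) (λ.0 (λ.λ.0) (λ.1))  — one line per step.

  start: (λ.λ.(λ.1) 1) (λ.0 (λ.λ.0) (λ.1))
  step 1: λ.(λ.1) (λ.0 (λ.λ.0) (λ.1))
  step 2: λ.0

Answer: after 2 steps: λ.0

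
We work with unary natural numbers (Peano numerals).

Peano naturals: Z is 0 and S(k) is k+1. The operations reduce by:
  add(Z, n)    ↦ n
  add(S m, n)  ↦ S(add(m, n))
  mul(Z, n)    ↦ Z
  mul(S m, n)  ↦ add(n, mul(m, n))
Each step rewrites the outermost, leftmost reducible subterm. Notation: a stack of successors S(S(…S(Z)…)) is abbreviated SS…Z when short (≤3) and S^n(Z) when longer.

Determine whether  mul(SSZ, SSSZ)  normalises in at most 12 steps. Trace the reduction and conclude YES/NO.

Answer: YES — reaches normal form S^6(Z) in 11 ≤ 12 steps

Working:
  start: mul(SSZ, SSSZ)
  [1] add(SSSZ, mul(SZ, SSSZ))
  [2] S(add(SSZ, mul(SZ, SSSZ)))
  [3] S(S(add(SZ, mul(SZ, SSSZ))))
  [4] S(S(S(add(Z, mul(SZ, SSSZ)))))
  [5] S(S(S(mul(SZ, SSSZ))))
  [6] S(S(S(add(SSSZ, mul(Z, SSSZ)))))
  [7] S(S(S(S(add(SSZ, mul(Z, SSSZ))))))
  [8] S(S(S(S(S(add(SZ, mul(Z, SSSZ)))))))
  [9] S(S(S(S(S(S(add(Z, mul(Z, SSSZ))))))))
  [10] S(S(S(S(S(S(mul(Z, SSSZ)))))))
  [11] S^6(Z)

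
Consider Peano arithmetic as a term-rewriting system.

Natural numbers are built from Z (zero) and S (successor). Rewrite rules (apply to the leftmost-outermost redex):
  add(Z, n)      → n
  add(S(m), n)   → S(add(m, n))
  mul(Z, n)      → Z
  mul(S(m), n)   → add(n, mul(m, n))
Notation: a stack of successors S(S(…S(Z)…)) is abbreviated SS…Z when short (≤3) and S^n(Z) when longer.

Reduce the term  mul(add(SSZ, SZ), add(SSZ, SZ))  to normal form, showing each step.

Answer: normal form = S^9(Z)  (in 28 steps)

Reduction:
  start: mul(add(SSZ, SZ), add(SSZ, SZ))
  step 1: mul(S(add(SZ, SZ)), add(SSZ, SZ))
  step 2: add(add(SSZ, SZ), mul(add(SZ, SZ), add(SSZ, SZ)))
  step 3: add(S(add(SZ, SZ)), mul(add(SZ, SZ), add(SSZ, SZ)))
  step 4: S(add(add(SZ, SZ), mul(add(SZ, SZ), add(SSZ, SZ))))
  step 5: S(add(S(add(Z, SZ)), mul(add(SZ, SZ), add(SSZ, SZ))))
  step 6: S(S(add(add(Z, SZ), mul(add(SZ, SZ), add(SSZ, SZ)))))
  step 7: S(S(add(SZ, mul(add(SZ, SZ), add(SSZ, SZ)))))
  step 8: S(S(S(add(Z, mul(add(SZ, SZ), add(SSZ, SZ))))))
  step 9: S(S(S(mul(add(SZ, SZ), add(SSZ, SZ)))))
  step 10: S(S(S(mul(S(add(Z, SZ)), add(SSZ, SZ)))))
  step 11: S(S(S(add(add(SSZ, SZ), mul(add(Z, SZ), add(SSZ, SZ))))))
  step 12: S(S(S(add(S(add(SZ, SZ)), mul(add(Z, SZ), add(SSZ, SZ))))))
  step 13: S(S(S(S(add(add(SZ, SZ), mul(add(Z, SZ), add(SSZ, SZ)))))))
  step 14: S(S(S(S(add(S(add(Z, SZ)), mul(add(Z, SZ), add(SSZ, SZ)))))))
  step 15: S(S(S(S(S(add(add(Z, SZ), mul(add(Z, SZ), add(SSZ, SZ))))))))
  step 16: S(S(S(S(S(add(SZ, mul(add(Z, SZ), add(SSZ, SZ))))))))
  step 17: S(S(S(S(S(S(add(Z, mul(add(Z, SZ), add(SSZ, SZ)))))))))
  step 18: S(S(S(S(S(S(mul(add(Z, SZ), add(SSZ, SZ))))))))
  step 19: S(S(S(S(S(S(mul(SZ, add(SSZ, SZ))))))))
  step 20: S(S(S(S(S(S(add(add(SSZ, SZ), mul(Z, add(SSZ, SZ)))))))))
  step 21: S(S(S(S(S(S(add(S(add(SZ, SZ)), mul(Z, add(SSZ, SZ)))))))))
  step 22: S(S(S(S(S(S(S(add(add(SZ, SZ), mul(Z, add(SSZ, SZ))))))))))
  step 23: S(S(S(S(S(S(S(add(S(add(Z, SZ)), mul(Z, add(SSZ, SZ))))))))))
  step 24: S(S(S(S(S(S(S(S(add(add(Z, SZ), mul(Z, add(SSZ, SZ)))))))))))
  step 25: S(S(S(S(S(S(S(S(add(SZ, mul(Z, add(SSZ, SZ)))))))))))
  step 26: S(S(S(S(S(S(S(S(S(add(Z, mul(Z, add(SSZ, SZ))))))))))))
  step 27: S(S(S(S(S(S(S(S(S(mul(Z, add(SSZ, SZ)))))))))))
  step 28: S^9(Z)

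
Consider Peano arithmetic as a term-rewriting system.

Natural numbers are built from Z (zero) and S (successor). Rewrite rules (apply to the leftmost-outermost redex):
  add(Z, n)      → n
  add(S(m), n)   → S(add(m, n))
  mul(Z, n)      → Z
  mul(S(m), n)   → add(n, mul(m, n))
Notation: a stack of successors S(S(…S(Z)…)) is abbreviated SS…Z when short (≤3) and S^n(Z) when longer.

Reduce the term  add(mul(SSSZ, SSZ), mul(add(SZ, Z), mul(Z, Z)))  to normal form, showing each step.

Answer: normal form = S^6(Z)  (in 26 steps)

Reduction:
  start: add(mul(SSSZ, SSZ), mul(add(SZ, Z), mul(Z, Z)))
  step 1: add(add(SSZ, mul(SSZ, SSZ)), mul(add(SZ, Z), mul(Z, Z)))
  step 2: add(S(add(SZ, mul(SSZ, SSZ))), mul(add(SZ, Z), mul(Z, Z)))
  step 3: S(add(add(SZ, mul(SSZ, SSZ)), mul(add(SZ, Z), mul(Z, Z))))
  step 4: S(add(S(add(Z, mul(SSZ, SSZ))), mul(add(SZ, Z), mul(Z, Z))))
  step 5: S(S(add(add(Z, mul(SSZ, SSZ)), mul(add(SZ, Z), mul(Z, Z)))))
  step 6: S(S(add(mul(SSZ, SSZ), mul(add(SZ, Z), mul(Z, Z)))))
  step 7: S(S(add(add(SSZ, mul(SZ, SSZ)), mul(add(SZ, Z), mul(Z, Z)))))
  step 8: S(S(add(S(add(SZ, mul(SZ, SSZ))), mul(add(SZ, Z), mul(Z, Z)))))
  step 9: S(S(S(add(add(SZ, mul(SZ, SSZ)), mul(add(SZ, Z), mul(Z, Z))))))
  step 10: S(S(S(add(S(add(Z, mul(SZ, SSZ))), mul(add(SZ, Z), mul(Z, Z))))))
  step 11: S(S(S(S(add(add(Z, mul(SZ, SSZ)), mul(add(SZ, Z), mul(Z, Z)))))))
  step 12: S(S(S(S(add(mul(SZ, SSZ), mul(add(SZ, Z), mul(Z, Z)))))))
  step 13: S(S(S(S(add(add(SSZ, mul(Z, SSZ)), mul(add(SZ, Z), mul(Z, Z)))))))
  step 14: S(S(S(S(add(S(add(SZ, mul(Z, SSZ))), mul(add(SZ, Z), mul(Z, Z)))))))
  step 15: S(S(S(S(S(add(add(SZ, mul(Z, SSZ)), mul(add(SZ, Z), mul(Z, Z))))))))
  step 16: S(S(S(S(S(add(S(add(Z, mul(Z, SSZ))), mul(add(SZ, Z), mul(Z, Z))))))))
  step 17: S(S(S(S(S(S(add(add(Z, mul(Z, SSZ)), mul(add(SZ, Z), mul(Z, Z)))))))))
  step 18: S(S(S(S(S(S(add(mul(Z, SSZ), mul(add(SZ, Z), mul(Z, Z)))))))))
  step 19: S(S(S(S(S(S(add(Z, mul(add(SZ, Z), mul(Z, Z)))))))))
  step 20: S(S(S(S(S(S(mul(add(SZ, Z), mul(Z, Z))))))))
  step 21: S(S(S(S(S(S(mul(S(add(Z, Z)), mul(Z, Z))))))))
  step 22: S(S(S(S(S(S(add(mul(Z, Z), mul(add(Z, Z), mul(Z, Z)))))))))
  step 23: S(S(S(S(S(S(add(Z, mul(add(Z, Z), mul(Z, Z)))))))))
  step 24: S(S(S(S(S(S(mul(add(Z, Z), mul(Z, Z))))))))
  step 25: S(S(S(S(S(S(mul(Z, mul(Z, Z))))))))
  step 26: S^6(Z)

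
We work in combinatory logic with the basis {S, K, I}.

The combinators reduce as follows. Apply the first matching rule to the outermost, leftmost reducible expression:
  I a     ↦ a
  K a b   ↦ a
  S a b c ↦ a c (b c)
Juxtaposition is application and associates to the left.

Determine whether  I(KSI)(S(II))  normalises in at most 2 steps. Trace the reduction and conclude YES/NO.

Answer: NO — after 2 steps the term is S(S(II)), not yet normal

Reduction:
  start: I(KSI)(S(II))
  [1] KSI(S(II))
  [2] S(S(II))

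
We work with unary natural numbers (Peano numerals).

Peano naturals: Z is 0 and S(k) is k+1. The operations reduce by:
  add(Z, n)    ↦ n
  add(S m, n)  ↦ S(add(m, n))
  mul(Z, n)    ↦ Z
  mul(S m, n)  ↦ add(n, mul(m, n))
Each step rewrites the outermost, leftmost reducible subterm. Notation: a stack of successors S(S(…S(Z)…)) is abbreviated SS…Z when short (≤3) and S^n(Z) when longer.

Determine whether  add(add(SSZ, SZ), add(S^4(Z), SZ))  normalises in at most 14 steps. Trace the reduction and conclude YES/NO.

Answer: YES — reaches normal form S^8(Z) in 12 ≤ 14 steps

Derivation:
  start: add(add(SSZ, SZ), add(S^4(Z), SZ))
  →1  add(S(add(SZ, SZ)), add(S^4(Z), SZ))
  →2  S(add(add(SZ, SZ), add(S^4(Z), SZ)))
  →3  S(add(S(add(Z, SZ)), add(S^4(Z), SZ)))
  →4  S(S(add(add(Z, SZ), add(S^4(Z), SZ))))
  →5  S(S(add(SZ, add(S^4(Z), SZ))))
  →6  S(S(S(add(Z, add(S^4(Z), SZ)))))
  →7  S(S(S(add(S^4(Z), SZ))))
  →8  S(S(S(S(add(SSSZ, SZ)))))
  →9  S(S(S(S(S(add(SSZ, SZ))))))
  →10  S(S(S(S(S(S(add(SZ, SZ)))))))
  →11  S(S(S(S(S(S(S(add(Z, SZ))))))))
  →12  S^8(Z)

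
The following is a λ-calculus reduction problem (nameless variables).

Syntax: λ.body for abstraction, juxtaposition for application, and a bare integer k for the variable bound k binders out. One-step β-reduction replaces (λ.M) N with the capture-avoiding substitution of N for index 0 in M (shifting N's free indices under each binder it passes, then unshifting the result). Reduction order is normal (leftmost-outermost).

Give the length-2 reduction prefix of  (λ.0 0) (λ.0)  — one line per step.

Answer: after 2 steps: λ.0

Derivation:
  start: (λ.0 0) (λ.0)
  step 1: (λ.0) (λ.0)
  step 2: λ.0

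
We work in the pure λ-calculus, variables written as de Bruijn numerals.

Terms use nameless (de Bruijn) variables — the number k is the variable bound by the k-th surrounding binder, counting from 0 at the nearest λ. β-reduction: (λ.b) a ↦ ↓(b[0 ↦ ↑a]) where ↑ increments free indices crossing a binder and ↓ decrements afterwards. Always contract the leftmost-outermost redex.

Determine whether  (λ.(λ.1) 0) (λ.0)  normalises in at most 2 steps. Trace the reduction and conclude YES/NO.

Answer: YES — reaches normal form λ.0 in 2 ≤ 2 steps

Derivation:
  start: (λ.(λ.1) 0) (λ.0)
  →1  (λ.λ.0) (λ.0)
  →2  λ.0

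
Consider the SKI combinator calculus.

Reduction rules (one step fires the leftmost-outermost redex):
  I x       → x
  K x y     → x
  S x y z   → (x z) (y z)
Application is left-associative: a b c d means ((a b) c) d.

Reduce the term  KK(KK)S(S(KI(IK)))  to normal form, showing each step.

Answer: normal form = S  (in 2 steps)

Reduction:
  start: KK(KK)S(S(KI(IK)))
  step 1: KS(S(KI(IK)))
  step 2: S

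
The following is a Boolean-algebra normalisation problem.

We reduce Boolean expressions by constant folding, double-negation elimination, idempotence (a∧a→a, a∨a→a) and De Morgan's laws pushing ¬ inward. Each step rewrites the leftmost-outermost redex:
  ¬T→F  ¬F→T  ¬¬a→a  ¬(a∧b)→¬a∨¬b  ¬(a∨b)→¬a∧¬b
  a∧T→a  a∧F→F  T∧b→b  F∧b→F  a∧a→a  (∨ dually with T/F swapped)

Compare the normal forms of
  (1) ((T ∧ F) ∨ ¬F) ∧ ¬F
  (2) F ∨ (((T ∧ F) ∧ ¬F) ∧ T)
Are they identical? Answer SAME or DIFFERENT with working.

Answer: DIFFERENT — A ⇓ T, B ⇓ F

Derivation:
Term A:
  start: ((T ∧ F) ∨ ¬F) ∧ ¬F
  [1] (F ∨ ¬F) ∧ ¬F
  [2] ¬F ∧ ¬F
  [3] ¬F
  [4] T

Term B:
  start: F ∨ (((T ∧ F) ∧ ¬F) ∧ T)
  [1] ((T ∧ F) ∧ ¬F) ∧ T
  [2] (T ∧ F) ∧ ¬F
  [3] F ∧ ¬F
  [4] F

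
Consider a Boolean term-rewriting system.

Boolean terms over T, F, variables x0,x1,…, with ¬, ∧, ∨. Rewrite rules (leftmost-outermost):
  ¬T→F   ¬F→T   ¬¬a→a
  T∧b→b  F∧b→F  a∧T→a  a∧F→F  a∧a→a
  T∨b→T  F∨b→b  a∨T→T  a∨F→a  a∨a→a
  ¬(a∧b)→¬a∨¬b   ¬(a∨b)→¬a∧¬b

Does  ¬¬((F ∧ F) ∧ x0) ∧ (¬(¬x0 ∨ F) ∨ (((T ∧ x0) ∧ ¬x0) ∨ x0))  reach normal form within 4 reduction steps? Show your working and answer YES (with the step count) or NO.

Answer: YES — reaches normal form F in 4 ≤ 4 steps

Reduction:
  start: ¬¬((F ∧ F) ∧ x0) ∧ (¬(¬x0 ∨ F) ∨ (((T ∧ x0) ∧ ¬x0) ∨ x0))
  step 1: ((F ∧ F) ∧ x0) ∧ (¬(¬x0 ∨ F) ∨ (((T ∧ x0) ∧ ¬x0) ∨ x0))
  step 2: (F ∧ x0) ∧ (¬(¬x0 ∨ F) ∨ (((T ∧ x0) ∧ ¬x0) ∨ x0))
  step 3: F ∧ (¬(¬x0 ∨ F) ∨ (((T ∧ x0) ∧ ¬x0) ∨ x0))
  step 4: F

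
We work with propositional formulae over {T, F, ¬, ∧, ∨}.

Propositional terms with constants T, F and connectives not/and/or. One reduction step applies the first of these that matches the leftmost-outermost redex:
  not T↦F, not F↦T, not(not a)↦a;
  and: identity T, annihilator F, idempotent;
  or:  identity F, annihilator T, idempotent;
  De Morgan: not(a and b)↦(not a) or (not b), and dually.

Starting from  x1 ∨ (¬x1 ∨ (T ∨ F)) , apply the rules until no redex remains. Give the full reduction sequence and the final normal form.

  start: x1 ∨ (¬x1 ∨ (T ∨ F))
  [1] x1 ∨ (¬x1 ∨ T)
  [2] x1 ∨ T
  [3] T

Answer: normal form = T  (in 3 steps)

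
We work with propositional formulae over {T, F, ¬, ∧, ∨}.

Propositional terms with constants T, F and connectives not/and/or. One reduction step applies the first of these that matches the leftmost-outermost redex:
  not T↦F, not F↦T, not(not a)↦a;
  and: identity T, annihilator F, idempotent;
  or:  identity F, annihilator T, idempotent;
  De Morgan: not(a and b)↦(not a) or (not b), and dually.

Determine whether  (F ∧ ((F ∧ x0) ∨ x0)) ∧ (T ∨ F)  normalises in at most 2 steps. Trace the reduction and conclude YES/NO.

Answer: YES — reaches normal form F in 2 ≤ 2 steps

Derivation:
  start: (F ∧ ((F ∧ x0) ∨ x0)) ∧ (T ∨ F)
  [1] F ∧ (T ∨ F)
  [2] F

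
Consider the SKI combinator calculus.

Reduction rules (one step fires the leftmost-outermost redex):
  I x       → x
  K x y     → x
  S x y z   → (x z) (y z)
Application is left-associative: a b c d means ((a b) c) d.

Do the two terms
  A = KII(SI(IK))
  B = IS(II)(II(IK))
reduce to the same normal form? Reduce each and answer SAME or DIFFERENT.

Answer: SAME — A ⇓ SIK, B ⇓ SIK

Derivation:
Term A:
  start: KII(SI(IK))
  step 1: I(SI(IK))
  step 2: SI(IK)
  step 3: SIK

Term B:
  start: IS(II)(II(IK))
  step 1: S(II)(II(IK))
  step 2: SI(II(IK))
  step 3: SI(I(IK))
  step 4: SI(IK)
  step 5: SIK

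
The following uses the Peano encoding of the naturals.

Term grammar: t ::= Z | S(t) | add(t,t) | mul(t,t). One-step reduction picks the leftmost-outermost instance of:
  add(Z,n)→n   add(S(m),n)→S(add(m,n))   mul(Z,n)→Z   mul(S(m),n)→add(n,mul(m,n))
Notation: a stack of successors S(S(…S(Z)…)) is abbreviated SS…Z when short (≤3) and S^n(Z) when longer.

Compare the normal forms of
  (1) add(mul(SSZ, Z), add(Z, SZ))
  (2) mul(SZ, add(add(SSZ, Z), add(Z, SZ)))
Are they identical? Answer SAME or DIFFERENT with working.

Term A:
  start: add(mul(SSZ, Z), add(Z, SZ))
  →1  add(add(Z, mul(SZ, Z)), add(Z, SZ))
  →2  add(mul(SZ, Z), add(Z, SZ))
  →3  add(add(Z, mul(Z, Z)), add(Z, SZ))
  →4  add(mul(Z, Z), add(Z, SZ))
  →5  add(Z, add(Z, SZ))
  →6  add(Z, SZ)
  →7  SZ

Term B:
  start: mul(SZ, add(add(SSZ, Z), add(Z, SZ)))
  →1  add(add(add(SSZ, Z), add(Z, SZ)), mul(Z, add(add(SSZ, Z), add(Z, SZ))))
  →2  add(add(S(add(SZ, Z)), add(Z, SZ)), mul(Z, add(add(SSZ, Z), add(Z, SZ))))
  →3  add(S(add(add(SZ, Z), add(Z, SZ))), mul(Z, add(add(SSZ, Z), add(Z, SZ))))
  →4  S(add(add(add(SZ, Z), add(Z, SZ)), mul(Z, add(add(SSZ, Z), add(Z, SZ)))))
  →5  S(add(add(S(add(Z, Z)), add(Z, SZ)), mul(Z, add(add(SSZ, Z), add(Z, SZ)))))
  →6  S(add(S(add(add(Z, Z), add(Z, SZ))), mul(Z, add(add(SSZ, Z), add(Z, SZ)))))
  →7  S(S(add(add(add(Z, Z), add(Z, SZ)), mul(Z, add(add(SSZ, Z), add(Z, SZ))))))
  →8  S(S(add(add(Z, add(Z, SZ)), mul(Z, add(add(SSZ, Z), add(Z, SZ))))))
  →9  S(S(add(add(Z, SZ), mul(Z, add(add(SSZ, Z), add(Z, SZ))))))
  →10  S(S(add(SZ, mul(Z, add(add(SSZ, Z), add(Z, SZ))))))
  →11  S(S(S(add(Z, mul(Z, add(add(SSZ, Z), add(Z, SZ)))))))
  →12  S(S(S(mul(Z, add(add(SSZ, Z), add(Z, SZ))))))
  →13  SSSZ

Answer: DIFFERENT — A ⇓ SZ, B ⇓ SSSZ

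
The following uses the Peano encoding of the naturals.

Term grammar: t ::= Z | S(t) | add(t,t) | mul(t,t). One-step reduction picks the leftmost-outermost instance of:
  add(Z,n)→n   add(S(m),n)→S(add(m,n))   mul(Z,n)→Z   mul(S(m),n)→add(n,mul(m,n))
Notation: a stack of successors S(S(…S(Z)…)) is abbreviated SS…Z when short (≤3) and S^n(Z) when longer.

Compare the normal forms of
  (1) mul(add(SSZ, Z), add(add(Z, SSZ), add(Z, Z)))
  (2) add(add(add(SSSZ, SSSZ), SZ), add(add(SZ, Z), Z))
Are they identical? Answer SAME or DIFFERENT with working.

Answer: DIFFERENT — A ⇓ S^4(Z), B ⇓ S^8(Z)

Reduction:
Term A:
  start: mul(add(SSZ, Z), add(add(Z, SSZ), add(Z, Z)))
  [1] mul(S(add(SZ, Z)), add(add(Z, SSZ), add(Z, Z)))
  [2] add(add(add(Z, SSZ), add(Z, Z)), mul(add(SZ, Z), add(add(Z, SSZ), add(Z, Z))))
  [3] add(add(SSZ, add(Z, Z)), mul(add(SZ, Z), add(add(Z, SSZ), add(Z, Z))))
  [4] add(S(add(SZ, add(Z, Z))), mul(add(SZ, Z), add(add(Z, SSZ), add(Z, Z))))
  [5] S(add(add(SZ, add(Z, Z)), mul(add(SZ, Z), add(add(Z, SSZ), add(Z, Z)))))
  [6] S(add(S(add(Z, add(Z, Z))), mul(add(SZ, Z), add(add(Z, SSZ), add(Z, Z)))))
  [7] S(S(add(add(Z, add(Z, Z)), mul(add(SZ, Z), add(add(Z, SSZ), add(Z, Z))))))
  [8] S(S(add(add(Z, Z), mul(add(SZ, Z), add(add(Z, SSZ), add(Z, Z))))))
  [9] S(S(add(Z, mul(add(SZ, Z), add(add(Z, SSZ), add(Z, Z))))))
  [10] S(S(mul(add(SZ, Z), add(add(Z, SSZ), add(Z, Z)))))
  [11] S(S(mul(S(add(Z, Z)), add(add(Z, SSZ), add(Z, Z)))))
  [12] S(S(add(add(add(Z, SSZ), add(Z, Z)), mul(add(Z, Z), add(add(Z, SSZ), add(Z, Z))))))
  [13] S(S(add(add(SSZ, add(Z, Z)), mul(add(Z, Z), add(add(Z, SSZ), add(Z, Z))))))
  [14] S(S(add(S(add(SZ, add(Z, Z))), mul(add(Z, Z), add(add(Z, SSZ), add(Z, Z))))))
  [15] S(S(S(add(add(SZ, add(Z, Z)), mul(add(Z, Z), add(add(Z, SSZ), add(Z, Z)))))))
  [16] S(S(S(add(S(add(Z, add(Z, Z))), mul(add(Z, Z), add(add(Z, SSZ), add(Z, Z)))))))
  [17] S(S(S(S(add(add(Z, add(Z, Z)), mul(add(Z, Z), add(add(Z, SSZ), add(Z, Z))))))))
  [18] S(S(S(S(add(add(Z, Z), mul(add(Z, Z), add(add(Z, SSZ), add(Z, Z))))))))
  [19] S(S(S(S(add(Z, mul(add(Z, Z), add(add(Z, SSZ), add(Z, Z))))))))
  [20] S(S(S(S(mul(add(Z, Z), add(add(Z, SSZ), add(Z, Z)))))))
  [21] S(S(S(S(mul(Z, add(add(Z, SSZ), add(Z, Z)))))))
  [22] S^4(Z)

Term B:
  start: add(add(add(SSSZ, SSSZ), SZ), add(add(SZ, Z), Z))
  [1] add(add(S(add(SSZ, SSSZ)), SZ), add(add(SZ, Z), Z))
  [2] add(S(add(add(SSZ, SSSZ), SZ)), add(add(SZ, Z), Z))
  [3] S(add(add(add(SSZ, SSSZ), SZ), add(add(SZ, Z), Z)))
  [4] S(add(add(S(add(SZ, SSSZ)), SZ), add(add(SZ, Z), Z)))
  [5] S(add(S(add(add(SZ, SSSZ), SZ)), add(add(SZ, Z), Z)))
  [6] S(S(add(add(add(SZ, SSSZ), SZ), add(add(SZ, Z), Z))))
  [7] S(S(add(add(S(add(Z, SSSZ)), SZ), add(add(SZ, Z), Z))))
  [8] S(S(add(S(add(add(Z, SSSZ), SZ)), add(add(SZ, Z), Z))))
  [9] S(S(S(add(add(add(Z, SSSZ), SZ), add(add(SZ, Z), Z)))))
  [10] S(S(S(add(add(SSSZ, SZ), add(add(SZ, Z), Z)))))
  [11] S(S(S(add(S(add(SSZ, SZ)), add(add(SZ, Z), Z)))))
  [12] S(S(S(S(add(add(SSZ, SZ), add(add(SZ, Z), Z))))))
  [13] S(S(S(S(add(S(add(SZ, SZ)), add(add(SZ, Z), Z))))))
  [14] S(S(S(S(S(add(add(SZ, SZ), add(add(SZ, Z), Z)))))))
  [15] S(S(S(S(S(add(S(add(Z, SZ)), add(add(SZ, Z), Z)))))))
  [16] S(S(S(S(S(S(add(add(Z, SZ), add(add(SZ, Z), Z))))))))
  [17] S(S(S(S(S(S(add(SZ, add(add(SZ, Z), Z))))))))
  [18] S(S(S(S(S(S(S(add(Z, add(add(SZ, Z), Z)))))))))
  [19] S(S(S(S(S(S(S(add(add(SZ, Z), Z))))))))
  [20] S(S(S(S(S(S(S(add(S(add(Z, Z)), Z))))))))
  [21] S(S(S(S(S(S(S(S(add(add(Z, Z), Z)))))))))
  [22] S(S(S(S(S(S(S(S(add(Z, Z)))))))))
  [23] S^8(Z)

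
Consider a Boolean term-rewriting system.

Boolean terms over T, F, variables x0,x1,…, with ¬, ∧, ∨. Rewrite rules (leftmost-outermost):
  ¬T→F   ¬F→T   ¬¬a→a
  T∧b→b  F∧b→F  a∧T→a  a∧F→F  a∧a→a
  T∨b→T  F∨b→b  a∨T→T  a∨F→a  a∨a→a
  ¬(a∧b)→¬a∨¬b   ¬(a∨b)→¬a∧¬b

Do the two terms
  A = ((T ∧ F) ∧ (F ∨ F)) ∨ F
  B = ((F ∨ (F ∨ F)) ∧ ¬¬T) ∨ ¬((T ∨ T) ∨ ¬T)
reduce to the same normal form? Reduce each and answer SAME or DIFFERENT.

Answer: SAME — A ⇓ F, B ⇓ F

Reduction:
Term A:
  start: ((T ∧ F) ∧ (F ∨ F)) ∨ F
  [1] (T ∧ F) ∧ (F ∨ F)
  [2] F ∧ (F ∨ F)
  [3] F

Term B:
  start: ((F ∨ (F ∨ F)) ∧ ¬¬T) ∨ ¬((T ∨ T) ∨ ¬T)
  [1] ((F ∨ F) ∧ ¬¬T) ∨ ¬((T ∨ T) ∨ ¬T)
  [2] (F ∧ ¬¬T) ∨ ¬((T ∨ T) ∨ ¬T)
  [3] F ∨ ¬((T ∨ T) ∨ ¬T)
  [4] ¬((T ∨ T) ∨ ¬T)
  [5] ¬(T ∨ T) ∧ ¬¬T
  [6] (¬T ∧ ¬T) ∧ ¬¬T
  [7] ¬T ∧ ¬¬T
  [8] F ∧ ¬¬T
  [9] F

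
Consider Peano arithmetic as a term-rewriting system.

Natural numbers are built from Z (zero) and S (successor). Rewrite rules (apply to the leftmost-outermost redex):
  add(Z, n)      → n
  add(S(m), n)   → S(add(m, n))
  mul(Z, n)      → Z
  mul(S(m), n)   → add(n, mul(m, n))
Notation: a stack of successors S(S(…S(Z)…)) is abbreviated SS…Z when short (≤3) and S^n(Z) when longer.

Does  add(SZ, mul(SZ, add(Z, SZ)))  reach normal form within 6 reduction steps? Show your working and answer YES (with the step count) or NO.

Answer: NO — after 6 steps the term is S(S(mul(Z, add(Z, SZ)))), not yet normal

Derivation:
  start: add(SZ, mul(SZ, add(Z, SZ)))
  step 1: S(add(Z, mul(SZ, add(Z, SZ))))
  step 2: S(mul(SZ, add(Z, SZ)))
  step 3: S(add(add(Z, SZ), mul(Z, add(Z, SZ))))
  step 4: S(add(SZ, mul(Z, add(Z, SZ))))
  step 5: S(S(add(Z, mul(Z, add(Z, SZ)))))
  step 6: S(S(mul(Z, add(Z, SZ))))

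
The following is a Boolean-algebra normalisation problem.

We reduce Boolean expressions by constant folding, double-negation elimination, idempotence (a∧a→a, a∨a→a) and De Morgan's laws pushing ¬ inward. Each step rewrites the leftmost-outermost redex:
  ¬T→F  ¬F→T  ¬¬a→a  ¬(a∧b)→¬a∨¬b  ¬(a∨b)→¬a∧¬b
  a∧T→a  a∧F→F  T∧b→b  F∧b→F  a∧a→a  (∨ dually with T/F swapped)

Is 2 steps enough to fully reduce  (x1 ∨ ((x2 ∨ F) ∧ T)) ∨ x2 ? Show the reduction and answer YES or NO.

  start: (x1 ∨ ((x2 ∨ F) ∧ T)) ∨ x2
  step 1: (x1 ∨ (x2 ∨ F)) ∨ x2
  step 2: (x1 ∨ x2) ∨ x2

Answer: YES — reaches normal form (x1 ∨ x2) ∨ x2 in 2 ≤ 2 steps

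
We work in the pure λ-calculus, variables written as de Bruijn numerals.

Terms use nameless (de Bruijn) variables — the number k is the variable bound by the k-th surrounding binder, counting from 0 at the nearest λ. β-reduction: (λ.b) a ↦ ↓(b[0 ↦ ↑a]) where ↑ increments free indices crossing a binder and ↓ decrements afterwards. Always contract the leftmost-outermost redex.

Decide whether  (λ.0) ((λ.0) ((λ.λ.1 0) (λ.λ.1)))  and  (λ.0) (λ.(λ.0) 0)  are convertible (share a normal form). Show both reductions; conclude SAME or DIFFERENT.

Term A:
  start: (λ.0) ((λ.0) ((λ.λ.1 0) (λ.λ.1)))
  step 1: (λ.0) ((λ.λ.1 0) (λ.λ.1))
  step 2: (λ.λ.1 0) (λ.λ.1)
  step 3: λ.(λ.λ.1) 0
  step 4: λ.λ.1

Term B:
  start: (λ.0) (λ.(λ.0) 0)
  step 1: λ.(λ.0) 0
  step 2: λ.0

Answer: DIFFERENT — A ⇓ λ.λ.1, B ⇓ λ.0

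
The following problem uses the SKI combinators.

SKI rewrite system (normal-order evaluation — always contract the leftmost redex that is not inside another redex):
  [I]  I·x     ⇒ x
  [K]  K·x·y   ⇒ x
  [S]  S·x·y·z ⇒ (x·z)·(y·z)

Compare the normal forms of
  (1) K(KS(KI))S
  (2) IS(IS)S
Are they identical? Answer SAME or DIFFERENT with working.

Term A:
  start: K(KS(KI))S
  →1  KS(KI)
  →2  S

Term B:
  start: IS(IS)S
  →1  S(IS)S
  →2  SSS

Answer: DIFFERENT — A ⇓ S, B ⇓ SSS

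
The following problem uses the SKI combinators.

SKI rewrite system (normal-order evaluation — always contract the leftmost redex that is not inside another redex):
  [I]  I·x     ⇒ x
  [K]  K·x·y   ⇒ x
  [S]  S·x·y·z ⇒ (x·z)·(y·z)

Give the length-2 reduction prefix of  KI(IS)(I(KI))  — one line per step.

Answer: after 2 steps: I(KI)

Working:
  start: KI(IS)(I(KI))
  step 1: I(I(KI))
  step 2: I(KI)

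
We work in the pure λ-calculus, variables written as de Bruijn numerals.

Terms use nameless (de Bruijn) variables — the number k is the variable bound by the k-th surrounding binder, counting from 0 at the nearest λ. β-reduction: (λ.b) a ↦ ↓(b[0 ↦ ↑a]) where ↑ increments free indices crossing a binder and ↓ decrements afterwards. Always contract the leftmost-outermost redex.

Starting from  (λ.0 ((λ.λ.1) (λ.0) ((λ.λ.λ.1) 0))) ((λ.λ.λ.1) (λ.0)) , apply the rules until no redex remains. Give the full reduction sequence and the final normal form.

  start: (λ.0 ((λ.λ.1) (λ.0) ((λ.λ.λ.1) 0))) ((λ.λ.λ.1) (λ.0))
  step 1: (λ.λ.λ.1) (λ.0) ((λ.λ.1) (λ.0) ((λ.λ.λ.1) ((λ.λ.λ.1) (λ.0))))
  step 2: (λ.λ.1) ((λ.λ.1) (λ.0) ((λ.λ.λ.1) ((λ.λ.λ.1) (λ.0))))
  step 3: λ.(λ.λ.1) (λ.0) ((λ.λ.λ.1) ((λ.λ.λ.1) (λ.0)))
  step 4: λ.(λ.λ.0) ((λ.λ.λ.1) ((λ.λ.λ.1) (λ.0)))
  step 5: λ.λ.0

Answer: normal form = λ.λ.0  (in 5 steps)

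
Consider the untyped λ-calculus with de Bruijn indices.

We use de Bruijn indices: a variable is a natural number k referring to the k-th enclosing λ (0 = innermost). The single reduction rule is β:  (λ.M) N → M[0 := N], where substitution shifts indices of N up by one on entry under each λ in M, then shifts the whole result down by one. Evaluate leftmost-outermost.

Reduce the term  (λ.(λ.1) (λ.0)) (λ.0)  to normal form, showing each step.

  start: (λ.(λ.1) (λ.0)) (λ.0)
  [1] (λ.λ.0) (λ.0)
  [2] λ.0

Answer: normal form = λ.0  (in 2 steps)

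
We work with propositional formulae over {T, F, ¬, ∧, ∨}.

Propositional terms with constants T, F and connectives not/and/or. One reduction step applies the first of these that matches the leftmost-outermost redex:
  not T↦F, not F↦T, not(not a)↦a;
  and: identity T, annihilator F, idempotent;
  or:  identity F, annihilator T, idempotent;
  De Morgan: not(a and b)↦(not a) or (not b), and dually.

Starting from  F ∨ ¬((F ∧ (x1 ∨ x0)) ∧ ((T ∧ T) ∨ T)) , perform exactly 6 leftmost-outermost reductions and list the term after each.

Answer: after 6 steps: T

Working:
  start: F ∨ ¬((F ∧ (x1 ∨ x0)) ∧ ((T ∧ T) ∨ T))
  →1  ¬((F ∧ (x1 ∨ x0)) ∧ ((T ∧ T) ∨ T))
  →2  ¬(F ∧ (x1 ∨ x0)) ∨ ¬((T ∧ T) ∨ T)
  →3  (¬F ∨ ¬(x1 ∨ x0)) ∨ ¬((T ∧ T) ∨ T)
  →4  (T ∨ ¬(x1 ∨ x0)) ∨ ¬((T ∧ T) ∨ T)
  →5  T ∨ ¬((T ∧ T) ∨ T)
  →6  T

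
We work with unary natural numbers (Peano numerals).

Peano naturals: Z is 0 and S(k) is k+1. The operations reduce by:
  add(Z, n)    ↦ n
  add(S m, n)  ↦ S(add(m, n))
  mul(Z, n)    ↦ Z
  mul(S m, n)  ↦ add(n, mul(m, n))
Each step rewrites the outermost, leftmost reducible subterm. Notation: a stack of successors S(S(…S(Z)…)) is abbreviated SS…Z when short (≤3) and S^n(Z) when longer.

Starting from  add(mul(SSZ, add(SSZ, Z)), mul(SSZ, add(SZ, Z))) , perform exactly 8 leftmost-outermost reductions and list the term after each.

Answer: after 8 steps: S(S(add(add(Z, mul(SZ, add(SSZ, Z))), mul(SSZ, add(SZ, Z)))))

Working:
  start: add(mul(SSZ, add(SSZ, Z)), mul(SSZ, add(SZ, Z)))
  [1] add(add(add(SSZ, Z), mul(SZ, add(SSZ, Z))), mul(SSZ, add(SZ, Z)))
  [2] add(add(S(add(SZ, Z)), mul(SZ, add(SSZ, Z))), mul(SSZ, add(SZ, Z)))
  [3] add(S(add(add(SZ, Z), mul(SZ, add(SSZ, Z)))), mul(SSZ, add(SZ, Z)))
  [4] S(add(add(add(SZ, Z), mul(SZ, add(SSZ, Z))), mul(SSZ, add(SZ, Z))))
  [5] S(add(add(S(add(Z, Z)), mul(SZ, add(SSZ, Z))), mul(SSZ, add(SZ, Z))))
  [6] S(add(S(add(add(Z, Z), mul(SZ, add(SSZ, Z)))), mul(SSZ, add(SZ, Z))))
  [7] S(S(add(add(add(Z, Z), mul(SZ, add(SSZ, Z))), mul(SSZ, add(SZ, Z)))))
  [8] S(S(add(add(Z, mul(SZ, add(SSZ, Z))), mul(SSZ, add(SZ, Z)))))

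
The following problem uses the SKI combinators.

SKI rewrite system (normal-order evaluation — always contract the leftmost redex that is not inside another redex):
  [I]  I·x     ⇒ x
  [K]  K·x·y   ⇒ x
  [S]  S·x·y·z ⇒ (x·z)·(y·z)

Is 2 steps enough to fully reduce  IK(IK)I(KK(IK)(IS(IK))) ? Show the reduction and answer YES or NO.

  start: IK(IK)I(KK(IK)(IS(IK)))
  →1  K(IK)I(KK(IK)(IS(IK)))
  →2  IK(KK(IK)(IS(IK)))

Answer: NO — after 2 steps the term is IK(KK(IK)(IS(IK))), not yet normal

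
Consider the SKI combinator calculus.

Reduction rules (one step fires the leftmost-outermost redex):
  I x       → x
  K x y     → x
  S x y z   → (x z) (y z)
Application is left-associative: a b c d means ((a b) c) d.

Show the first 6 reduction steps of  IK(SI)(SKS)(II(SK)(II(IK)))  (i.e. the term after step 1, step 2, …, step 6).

  start: IK(SI)(SKS)(II(SK)(II(IK)))
  step 1: K(SI)(SKS)(II(SK)(II(IK)))
  step 2: SI(II(SK)(II(IK)))
  step 3: SI(I(SK)(II(IK)))
  step 4: SI(SK(II(IK)))
  step 5: SI(SK(I(IK)))
  step 6: SI(SK(IK))

Answer: after 6 steps: SI(SK(IK))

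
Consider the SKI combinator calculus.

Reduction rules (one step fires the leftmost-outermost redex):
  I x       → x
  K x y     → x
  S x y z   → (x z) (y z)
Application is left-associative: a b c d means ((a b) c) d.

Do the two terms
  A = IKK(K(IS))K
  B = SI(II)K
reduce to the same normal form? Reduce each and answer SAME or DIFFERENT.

Term A:
  start: IKK(K(IS))K
  step 1: KK(K(IS))K
  step 2: KK

Term B:
  start: SI(II)K
  step 1: IK(IIK)
  step 2: K(IIK)
  step 3: K(IK)
  step 4: KK

Answer: SAME — A ⇓ KK, B ⇓ KK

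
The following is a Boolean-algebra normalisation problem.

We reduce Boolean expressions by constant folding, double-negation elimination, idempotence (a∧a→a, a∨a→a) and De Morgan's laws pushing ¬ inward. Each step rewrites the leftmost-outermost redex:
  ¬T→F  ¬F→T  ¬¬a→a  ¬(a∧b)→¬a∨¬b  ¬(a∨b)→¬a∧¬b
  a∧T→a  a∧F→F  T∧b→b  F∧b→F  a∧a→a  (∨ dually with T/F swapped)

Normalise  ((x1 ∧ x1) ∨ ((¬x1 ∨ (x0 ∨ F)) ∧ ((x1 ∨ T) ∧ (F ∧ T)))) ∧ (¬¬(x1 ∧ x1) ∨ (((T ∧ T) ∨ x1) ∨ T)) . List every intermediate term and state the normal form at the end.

Answer: normal form = x1  (in 12 steps)

Working:
  start: ((x1 ∧ x1) ∨ ((¬x1 ∨ (x0 ∨ F)) ∧ ((x1 ∨ T) ∧ (F ∧ T)))) ∧ (¬¬(x1 ∧ x1) ∨ (((T ∧ T) ∨ x1) ∨ T))
  →1  (x1 ∨ ((¬x1 ∨ (x0 ∨ F)) ∧ ((x1 ∨ T) ∧ (F ∧ T)))) ∧ (¬¬(x1 ∧ x1) ∨ (((T ∧ T) ∨ x1) ∨ T))
  →2  (x1 ∨ ((¬x1 ∨ x0) ∧ ((x1 ∨ T) ∧ (F ∧ T)))) ∧ (¬¬(x1 ∧ x1) ∨ (((T ∧ T) ∨ x1) ∨ T))
  →3  (x1 ∨ ((¬x1 ∨ x0) ∧ (T ∧ (F ∧ T)))) ∧ (¬¬(x1 ∧ x1) ∨ (((T ∧ T) ∨ x1) ∨ T))
  →4  (x1 ∨ ((¬x1 ∨ x0) ∧ (F ∧ T))) ∧ (¬¬(x1 ∧ x1) ∨ (((T ∧ T) ∨ x1) ∨ T))
  →5  (x1 ∨ ((¬x1 ∨ x0) ∧ F)) ∧ (¬¬(x1 ∧ x1) ∨ (((T ∧ T) ∨ x1) ∨ T))
  →6  (x1 ∨ F) ∧ (¬¬(x1 ∧ x1) ∨ (((T ∧ T) ∨ x1) ∨ T))
  →7  x1 ∧ (¬¬(x1 ∧ x1) ∨ (((T ∧ T) ∨ x1) ∨ T))
  →8  x1 ∧ ((x1 ∧ x1) ∨ (((T ∧ T) ∨ x1) ∨ T))
  →9  x1 ∧ (x1 ∨ (((T ∧ T) ∨ x1) ∨ T))
  →10  x1 ∧ (x1 ∨ T)
  →11  x1 ∧ T
  →12  x1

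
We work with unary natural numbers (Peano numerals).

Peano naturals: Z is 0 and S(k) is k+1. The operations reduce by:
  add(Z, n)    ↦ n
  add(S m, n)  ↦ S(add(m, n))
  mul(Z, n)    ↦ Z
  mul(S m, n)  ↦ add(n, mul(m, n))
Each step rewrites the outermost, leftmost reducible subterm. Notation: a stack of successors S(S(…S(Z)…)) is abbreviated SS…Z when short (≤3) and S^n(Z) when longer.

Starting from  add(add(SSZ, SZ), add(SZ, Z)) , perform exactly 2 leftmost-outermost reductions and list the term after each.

  start: add(add(SSZ, SZ), add(SZ, Z))
  [1] add(S(add(SZ, SZ)), add(SZ, Z))
  [2] S(add(add(SZ, SZ), add(SZ, Z)))

Answer: after 2 steps: S(add(add(SZ, SZ), add(SZ, Z)))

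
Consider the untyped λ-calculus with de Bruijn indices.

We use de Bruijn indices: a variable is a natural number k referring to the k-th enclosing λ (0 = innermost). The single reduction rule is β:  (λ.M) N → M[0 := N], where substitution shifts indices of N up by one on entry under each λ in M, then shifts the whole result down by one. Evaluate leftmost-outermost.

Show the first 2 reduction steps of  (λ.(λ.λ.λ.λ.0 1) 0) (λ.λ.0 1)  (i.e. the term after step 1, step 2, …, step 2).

Answer: after 2 steps: λ.λ.λ.0 1

Working:
  start: (λ.(λ.λ.λ.λ.0 1) 0) (λ.λ.0 1)
  [1] (λ.λ.λ.λ.0 1) (λ.λ.0 1)
  [2] λ.λ.λ.0 1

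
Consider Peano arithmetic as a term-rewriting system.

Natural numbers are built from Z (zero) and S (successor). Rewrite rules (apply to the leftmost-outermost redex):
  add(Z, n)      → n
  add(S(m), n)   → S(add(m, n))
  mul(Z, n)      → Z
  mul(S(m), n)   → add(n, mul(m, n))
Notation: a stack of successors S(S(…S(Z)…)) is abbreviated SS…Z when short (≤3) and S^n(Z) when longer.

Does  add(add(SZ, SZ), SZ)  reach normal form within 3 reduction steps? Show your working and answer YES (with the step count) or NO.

Answer: NO — after 3 steps the term is S(add(SZ, SZ)), not yet normal

Reduction:
  start: add(add(SZ, SZ), SZ)
  step 1: add(S(add(Z, SZ)), SZ)
  step 2: S(add(add(Z, SZ), SZ))
  step 3: S(add(SZ, SZ))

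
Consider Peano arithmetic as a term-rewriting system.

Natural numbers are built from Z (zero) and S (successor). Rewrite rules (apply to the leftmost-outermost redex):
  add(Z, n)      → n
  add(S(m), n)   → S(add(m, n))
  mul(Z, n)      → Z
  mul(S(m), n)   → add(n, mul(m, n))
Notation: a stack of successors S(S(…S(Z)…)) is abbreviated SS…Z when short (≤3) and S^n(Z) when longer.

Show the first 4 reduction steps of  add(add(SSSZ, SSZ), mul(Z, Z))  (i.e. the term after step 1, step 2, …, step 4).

  start: add(add(SSSZ, SSZ), mul(Z, Z))
  →1  add(S(add(SSZ, SSZ)), mul(Z, Z))
  →2  S(add(add(SSZ, SSZ), mul(Z, Z)))
  →3  S(add(S(add(SZ, SSZ)), mul(Z, Z)))
  →4  S(S(add(add(SZ, SSZ), mul(Z, Z))))

Answer: after 4 steps: S(S(add(add(SZ, SSZ), mul(Z, Z))))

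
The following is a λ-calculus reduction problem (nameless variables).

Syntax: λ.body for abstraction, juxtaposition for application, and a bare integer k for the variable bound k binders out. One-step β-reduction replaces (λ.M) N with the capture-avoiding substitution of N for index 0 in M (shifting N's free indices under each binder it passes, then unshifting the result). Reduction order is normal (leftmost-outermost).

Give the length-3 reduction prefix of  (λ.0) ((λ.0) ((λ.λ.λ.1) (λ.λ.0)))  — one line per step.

  start: (λ.0) ((λ.0) ((λ.λ.λ.1) (λ.λ.0)))
  [1] (λ.0) ((λ.λ.λ.1) (λ.λ.0))
  [2] (λ.λ.λ.1) (λ.λ.0)
  [3] λ.λ.1

Answer: after 3 steps: λ.λ.1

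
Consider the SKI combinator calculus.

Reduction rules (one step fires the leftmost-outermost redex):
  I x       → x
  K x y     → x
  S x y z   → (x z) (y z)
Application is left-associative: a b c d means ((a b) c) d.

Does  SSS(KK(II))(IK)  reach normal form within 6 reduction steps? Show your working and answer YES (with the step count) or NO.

Answer: YES — reaches normal form K in 5 ≤ 6 steps

Reduction:
  start: SSS(KK(II))(IK)
  [1] S(KK(II))(S(KK(II)))(IK)
  [2] KK(II)(IK)(S(KK(II))(IK))
  [3] K(IK)(S(KK(II))(IK))
  [4] IK
  [5] K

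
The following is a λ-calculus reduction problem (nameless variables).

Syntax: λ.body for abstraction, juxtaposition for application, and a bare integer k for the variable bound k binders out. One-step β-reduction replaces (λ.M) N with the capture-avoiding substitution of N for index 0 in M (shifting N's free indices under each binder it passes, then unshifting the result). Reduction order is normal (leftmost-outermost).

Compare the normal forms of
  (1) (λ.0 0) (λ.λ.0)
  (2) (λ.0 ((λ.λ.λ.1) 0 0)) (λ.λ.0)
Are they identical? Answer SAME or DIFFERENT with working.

Term A:
  start: (λ.0 0) (λ.λ.0)
  →1  (λ.λ.0) (λ.λ.0)
  →2  λ.0

Term B:
  start: (λ.0 ((λ.λ.λ.1) 0 0)) (λ.λ.0)
  →1  (λ.λ.0) ((λ.λ.λ.1) (λ.λ.0) (λ.λ.0))
  →2  λ.0

Answer: SAME — A ⇓ λ.0, B ⇓ λ.0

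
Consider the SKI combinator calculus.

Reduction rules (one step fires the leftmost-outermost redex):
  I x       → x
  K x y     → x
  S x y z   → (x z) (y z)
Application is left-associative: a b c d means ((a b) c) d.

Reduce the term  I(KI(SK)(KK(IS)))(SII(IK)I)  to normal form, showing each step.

Answer: normal form = KK  (in 10 steps)

Reduction:
  start: I(KI(SK)(KK(IS)))(SII(IK)I)
  step 1: KI(SK)(KK(IS))(SII(IK)I)
  step 2: I(KK(IS))(SII(IK)I)
  step 3: KK(IS)(SII(IK)I)
  step 4: K(SII(IK)I)
  step 5: K(I(IK)(I(IK))I)
  step 6: K(IK(I(IK))I)
  step 7: K(K(I(IK))I)
  step 8: K(I(IK))
  step 9: K(IK)
  step 10: KK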